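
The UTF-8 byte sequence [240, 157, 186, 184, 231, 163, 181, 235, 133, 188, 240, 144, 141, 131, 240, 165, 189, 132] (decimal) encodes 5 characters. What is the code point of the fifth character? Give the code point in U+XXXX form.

U+25F44

Offset 0: leading byte 0xF0 = 11110000 → 4-byte char #1 = F0 9D BA B8.
Offset 4: leading byte 0xE7 = 11100111 → 3-byte char #2 = E7 A3 B5.
Offset 7: leading byte 0xEB = 11101011 → 3-byte char #3 = EB 85 BC.
Offset 10: leading byte 0xF0 = 11110000 → 4-byte char #4 = F0 90 8D 83.
Offset 14: leading byte 0xF0 = 11110000 → 4-byte char #5 = F0 A5 BD 84.
Leading byte 0xF0 = 11110000 matches 11110xxx → 4-byte sequence.
Byte 1: 0xF0 = 11110000, payload 000 (3 bits).
Byte 2: 0xA5 = 10100101 (10xxxxxx ✓), payload 100101.
Byte 3: 0xBD = 10111101 (10xxxxxx ✓), payload 111101.
Byte 4: 0x84 = 10000100 (10xxxxxx ✓), payload 000100.
Concatenate: 000100101111101000100 = 0x25F44 (21 bits → U+25F44).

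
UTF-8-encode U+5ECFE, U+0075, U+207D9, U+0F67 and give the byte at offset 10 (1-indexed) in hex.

1-indexed offset 10 is 0-indexed offset 9.
U+5ECFE → 4-byte form F1 9E B3 BE at offsets 0–3.
U+0075 → 1-byte form 75 at offsets 4–4.
U+207D9 → 4-byte form F0 A0 9F 99 at offsets 5–8.
U+0F67 → 3-byte form E0 BD A7 at offsets 9–11.
Offset 9 falls in char 4's range; it's byte 1 of E0 BD A7 = 0xE0.

0xE0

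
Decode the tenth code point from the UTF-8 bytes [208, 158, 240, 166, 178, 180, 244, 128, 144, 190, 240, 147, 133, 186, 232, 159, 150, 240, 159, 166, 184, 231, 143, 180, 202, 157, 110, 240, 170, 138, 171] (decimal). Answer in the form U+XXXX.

Offset 0: leading byte 0xD0 = 11010000 → 2-byte char #1 = D0 9E.
Offset 2: leading byte 0xF0 = 11110000 → 4-byte char #2 = F0 A6 B2 B4.
Offset 6: leading byte 0xF4 = 11110100 → 4-byte char #3 = F4 80 90 BE.
Offset 10: leading byte 0xF0 = 11110000 → 4-byte char #4 = F0 93 85 BA.
Offset 14: leading byte 0xE8 = 11101000 → 3-byte char #5 = E8 9F 96.
Offset 17: leading byte 0xF0 = 11110000 → 4-byte char #6 = F0 9F A6 B8.
Offset 21: leading byte 0xE7 = 11100111 → 3-byte char #7 = E7 8F B4.
Offset 24: leading byte 0xCA = 11001010 → 2-byte char #8 = CA 9D.
Offset 26: leading byte 0x6E = 01101110 → 1-byte char #9 = 6E.
Offset 27: leading byte 0xF0 = 11110000 → 4-byte char #10 = F0 AA 8A AB.
Leading byte 0xF0 = 11110000 matches 11110xxx → 4-byte sequence.
Byte 1: 0xF0 = 11110000, payload 000 (3 bits).
Byte 2: 0xAA = 10101010 (10xxxxxx ✓), payload 101010.
Byte 3: 0x8A = 10001010 (10xxxxxx ✓), payload 001010.
Byte 4: 0xAB = 10101011 (10xxxxxx ✓), payload 101011.
Concatenate: 000101010001010101011 = 0x2A2AB (21 bits → U+2A2AB).

U+2A2AB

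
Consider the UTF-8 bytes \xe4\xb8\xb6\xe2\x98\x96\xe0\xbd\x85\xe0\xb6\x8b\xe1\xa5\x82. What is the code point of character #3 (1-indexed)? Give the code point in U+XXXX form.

Offset 0: leading byte 0xE4 = 11100100 → 3-byte char #1 = E4 B8 B6.
Offset 3: leading byte 0xE2 = 11100010 → 3-byte char #2 = E2 98 96.
Offset 6: leading byte 0xE0 = 11100000 → 3-byte char #3 = E0 BD 85.
Leading byte 0xE0 = 11100000 matches 1110xxxx → 3-byte sequence.
Byte 1: 0xE0 = 11100000, payload 0000 (4 bits).
Byte 2: 0xBD = 10111101 (10xxxxxx ✓), payload 111101.
Byte 3: 0x85 = 10000101 (10xxxxxx ✓), payload 000101.
Concatenate: 0000111101000101 = 0xF45 (16 bits → U+0F45).

U+0F45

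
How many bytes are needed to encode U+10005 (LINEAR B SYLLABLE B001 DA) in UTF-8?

U+10005 = 0x10005. UTF-8 uses 1 byte below 0x80, 2 below 0x800, 3 below 0x10000, 4 up to 0x10FFFF. 0x10005 is in U+10000–U+10FFFF → 4 bytes.

4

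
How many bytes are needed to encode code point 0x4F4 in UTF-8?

2

U+04F4 = 0x4F4. UTF-8 uses 1 byte below 0x80, 2 below 0x800, 3 below 0x10000, 4 up to 0x10FFFF. 0x4F4 is in U+0080–U+07FF → 2 bytes.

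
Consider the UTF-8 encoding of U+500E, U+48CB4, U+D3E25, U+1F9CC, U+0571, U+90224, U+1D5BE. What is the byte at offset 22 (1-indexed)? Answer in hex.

0xF0

1-indexed offset 22 is 0-indexed offset 21.
U+500E → 3-byte form E5 80 8E at offsets 0–2.
U+48CB4 → 4-byte form F1 88 B2 B4 at offsets 3–6.
U+D3E25 → 4-byte form F3 93 B8 A5 at offsets 7–10.
U+1F9CC → 4-byte form F0 9F A7 8C at offsets 11–14.
U+0571 → 2-byte form D5 B1 at offsets 15–16.
U+90224 → 4-byte form F2 90 88 A4 at offsets 17–20.
U+1D5BE → 4-byte form F0 9D 96 BE at offsets 21–24.
Offset 21 falls in char 7's range; it's byte 1 of F0 9D 96 BE = 0xF0.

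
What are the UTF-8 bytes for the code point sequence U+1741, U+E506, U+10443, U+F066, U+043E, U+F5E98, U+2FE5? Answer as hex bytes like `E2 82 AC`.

U+1741: 3-byte form → E1 9D 81.
U+E506: 3-byte form → EE 94 86.
U+10443: 4-byte form → F0 90 91 83.
U+F066: 3-byte form → EF 81 A6.
U+043E: 2-byte form → D0 BE.
U+F5E98: 4-byte form → F3 B5 BA 98.
U+2FE5: 3-byte form → E2 BF A5.
Concatenated (22 bytes): E1 9D 81 EE 94 86 F0 90 91 83 EF 81 A6 D0 BE F3 B5 BA 98 E2 BF A5.

E1 9D 81 EE 94 86 F0 90 91 83 EF 81 A6 D0 BE F3 B5 BA 98 E2 BF A5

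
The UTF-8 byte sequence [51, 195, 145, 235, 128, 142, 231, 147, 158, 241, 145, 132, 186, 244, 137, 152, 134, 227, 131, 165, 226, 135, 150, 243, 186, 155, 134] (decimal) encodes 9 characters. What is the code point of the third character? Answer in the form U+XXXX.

Offset 0: leading byte 0x33 = 00110011 → 1-byte char #1 = 33.
Offset 1: leading byte 0xC3 = 11000011 → 2-byte char #2 = C3 91.
Offset 3: leading byte 0xEB = 11101011 → 3-byte char #3 = EB 80 8E.
Leading byte 0xEB = 11101011 matches 1110xxxx → 3-byte sequence.
Byte 1: 0xEB = 11101011, payload 1011 (4 bits).
Byte 2: 0x80 = 10000000 (10xxxxxx ✓), payload 000000.
Byte 3: 0x8E = 10001110 (10xxxxxx ✓), payload 001110.
Concatenate: 1011000000001110 = 0xB00E (16 bits → U+B00E).

U+B00E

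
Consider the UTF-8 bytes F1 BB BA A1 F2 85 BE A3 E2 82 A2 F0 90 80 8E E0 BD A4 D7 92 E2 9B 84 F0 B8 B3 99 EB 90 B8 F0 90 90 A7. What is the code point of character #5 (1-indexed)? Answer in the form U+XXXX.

U+0F64

Offset 0: leading byte 0xF1 = 11110001 → 4-byte char #1 = F1 BB BA A1.
Offset 4: leading byte 0xF2 = 11110010 → 4-byte char #2 = F2 85 BE A3.
Offset 8: leading byte 0xE2 = 11100010 → 3-byte char #3 = E2 82 A2.
Offset 11: leading byte 0xF0 = 11110000 → 4-byte char #4 = F0 90 80 8E.
Offset 15: leading byte 0xE0 = 11100000 → 3-byte char #5 = E0 BD A4.
Leading byte 0xE0 = 11100000 matches 1110xxxx → 3-byte sequence.
Byte 1: 0xE0 = 11100000, payload 0000 (4 bits).
Byte 2: 0xBD = 10111101 (10xxxxxx ✓), payload 111101.
Byte 3: 0xA4 = 10100100 (10xxxxxx ✓), payload 100100.
Concatenate: 0000111101100100 = 0xF64 (16 bits → U+0F64).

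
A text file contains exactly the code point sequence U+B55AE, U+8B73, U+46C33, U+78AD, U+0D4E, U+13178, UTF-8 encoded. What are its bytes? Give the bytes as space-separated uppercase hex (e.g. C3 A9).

U+B55AE: 4-byte form → F2 B5 96 AE.
U+8B73: 3-byte form → E8 AD B3.
U+46C33: 4-byte form → F1 86 B0 B3.
U+78AD: 3-byte form → E7 A2 AD.
U+0D4E: 3-byte form → E0 B5 8E.
U+13178: 4-byte form → F0 93 85 B8.
Concatenated (21 bytes): F2 B5 96 AE E8 AD B3 F1 86 B0 B3 E7 A2 AD E0 B5 8E F0 93 85 B8.

F2 B5 96 AE E8 AD B3 F1 86 B0 B3 E7 A2 AD E0 B5 8E F0 93 85 B8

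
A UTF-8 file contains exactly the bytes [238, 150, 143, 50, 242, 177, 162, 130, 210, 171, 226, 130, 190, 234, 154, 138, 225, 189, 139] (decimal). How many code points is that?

Byte at offset 0: 0xEE = 11101110 → 3-byte char (#1). Advance 3.
Byte at offset 3: 0x32 = 00110010 → 1-byte char (#2). Advance 1.
Byte at offset 4: 0xF2 = 11110010 → 4-byte char (#3). Advance 4.
Byte at offset 8: 0xD2 = 11010010 → 2-byte char (#4). Advance 2.
Byte at offset 10: 0xE2 = 11100010 → 3-byte char (#5). Advance 3.
Byte at offset 13: 0xEA = 11101010 → 3-byte char (#6). Advance 3.
Byte at offset 16: 0xE1 = 11100001 → 3-byte char (#7). Advance 3.
Reached end at offset 19 after 7 code points.

7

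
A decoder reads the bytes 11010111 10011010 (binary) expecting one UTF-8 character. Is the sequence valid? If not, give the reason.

valid

Leading byte 0xD7 = 11010111 → 2-byte form.
Continuation bytes 0x9A=10011010 all match 10xxxxxx.
Decoded value 0x5DA is ≥ 0x80 (shortest form) and not a surrogate.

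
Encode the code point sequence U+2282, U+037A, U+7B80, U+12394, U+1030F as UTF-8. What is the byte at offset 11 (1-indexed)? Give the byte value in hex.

1-indexed offset 11 is 0-indexed offset 10.
U+2282 → 3-byte form E2 8A 82 at offsets 0–2.
U+037A → 2-byte form CD BA at offsets 3–4.
U+7B80 → 3-byte form E7 AE 80 at offsets 5–7.
U+12394 → 4-byte form F0 92 8E 94 at offsets 8–11.
Offset 10 falls in char 4's range; it's byte 3 of F0 92 8E 94 = 0x8E.

0x8E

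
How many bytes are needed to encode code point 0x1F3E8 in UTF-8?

U+1F3E8 = 0x1F3E8. UTF-8 uses 1 byte below 0x80, 2 below 0x800, 3 below 0x10000, 4 up to 0x10FFFF. 0x1F3E8 is in U+10000–U+10FFFF → 4 bytes.

4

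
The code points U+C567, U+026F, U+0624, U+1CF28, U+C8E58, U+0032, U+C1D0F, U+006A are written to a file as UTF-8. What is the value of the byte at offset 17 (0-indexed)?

U+C567 → 3-byte form EC 95 A7 at offsets 0–2.
U+026F → 2-byte form C9 AF at offsets 3–4.
U+0624 → 2-byte form D8 A4 at offsets 5–6.
U+1CF28 → 4-byte form F0 9C BC A8 at offsets 7–10.
U+C8E58 → 4-byte form F3 88 B9 98 at offsets 11–14.
U+0032 → 1-byte form 32 at offsets 15–15.
U+C1D0F → 4-byte form F3 81 B4 8F at offsets 16–19.
Offset 17 falls in char 7's range; it's byte 2 of F3 81 B4 8F = 0x81.

0x81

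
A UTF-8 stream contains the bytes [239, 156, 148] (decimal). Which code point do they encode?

Leading byte 0xEF = 11101111 matches 1110xxxx → 3-byte sequence.
Byte 1: 0xEF = 11101111, payload 1111 (4 bits).
Byte 2: 0x9C = 10011100 (10xxxxxx ✓), payload 011100.
Byte 3: 0x94 = 10010100 (10xxxxxx ✓), payload 010100.
Concatenate: 1111011100010100 = 0xF714 (16 bits → U+F714).

U+F714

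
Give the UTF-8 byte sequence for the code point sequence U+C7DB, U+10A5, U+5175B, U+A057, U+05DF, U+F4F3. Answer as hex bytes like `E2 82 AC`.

U+C7DB: 3-byte form → EC 9F 9B.
U+10A5: 3-byte form → E1 82 A5.
U+5175B: 4-byte form → F1 91 9D 9B.
U+A057: 3-byte form → EA 81 97.
U+05DF: 2-byte form → D7 9F.
U+F4F3: 3-byte form → EF 93 B3.
Concatenated (18 bytes): EC 9F 9B E1 82 A5 F1 91 9D 9B EA 81 97 D7 9F EF 93 B3.

EC 9F 9B E1 82 A5 F1 91 9D 9B EA 81 97 D7 9F EF 93 B3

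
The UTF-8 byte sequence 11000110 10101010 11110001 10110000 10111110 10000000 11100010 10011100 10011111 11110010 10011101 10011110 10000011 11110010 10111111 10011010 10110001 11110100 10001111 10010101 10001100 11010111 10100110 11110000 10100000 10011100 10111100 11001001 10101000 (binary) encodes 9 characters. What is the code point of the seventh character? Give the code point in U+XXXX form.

Offset 0: leading byte 0xC6 = 11000110 → 2-byte char #1 = C6 AA.
Offset 2: leading byte 0xF1 = 11110001 → 4-byte char #2 = F1 B0 BE 80.
Offset 6: leading byte 0xE2 = 11100010 → 3-byte char #3 = E2 9C 9F.
Offset 9: leading byte 0xF2 = 11110010 → 4-byte char #4 = F2 9D 9E 83.
Offset 13: leading byte 0xF2 = 11110010 → 4-byte char #5 = F2 BF 9A B1.
Offset 17: leading byte 0xF4 = 11110100 → 4-byte char #6 = F4 8F 95 8C.
Offset 21: leading byte 0xD7 = 11010111 → 2-byte char #7 = D7 A6.
Leading byte 0xD7 = 11010111 matches 110xxxxx → 2-byte sequence.
Byte 1: 0xD7 = 11010111, payload 10111 (5 bits).
Byte 2: 0xA6 = 10100110 (10xxxxxx ✓), payload 100110.
Concatenate: 10111100110 = 0x5E6 (11 bits → U+05E6).

U+05E6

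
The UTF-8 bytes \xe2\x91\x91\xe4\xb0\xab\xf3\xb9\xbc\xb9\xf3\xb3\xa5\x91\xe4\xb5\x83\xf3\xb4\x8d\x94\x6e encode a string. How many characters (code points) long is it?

7

Byte at offset 0: 0xE2 = 11100010 → 3-byte char (#1). Advance 3.
Byte at offset 3: 0xE4 = 11100100 → 3-byte char (#2). Advance 3.
Byte at offset 6: 0xF3 = 11110011 → 4-byte char (#3). Advance 4.
Byte at offset 10: 0xF3 = 11110011 → 4-byte char (#4). Advance 4.
Byte at offset 14: 0xE4 = 11100100 → 3-byte char (#5). Advance 3.
Byte at offset 17: 0xF3 = 11110011 → 4-byte char (#6). Advance 4.
Byte at offset 21: 0x6E = 01101110 → 1-byte char (#7). Advance 1.
Reached end at offset 22 after 7 code points.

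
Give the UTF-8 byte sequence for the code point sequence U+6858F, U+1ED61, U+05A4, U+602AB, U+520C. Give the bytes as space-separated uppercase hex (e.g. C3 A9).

U+6858F: 4-byte form → F1 A8 96 8F.
U+1ED61: 4-byte form → F0 9E B5 A1.
U+05A4: 2-byte form → D6 A4.
U+602AB: 4-byte form → F1 A0 8A AB.
U+520C: 3-byte form → E5 88 8C.
Concatenated (17 bytes): F1 A8 96 8F F0 9E B5 A1 D6 A4 F1 A0 8A AB E5 88 8C.

F1 A8 96 8F F0 9E B5 A1 D6 A4 F1 A0 8A AB E5 88 8C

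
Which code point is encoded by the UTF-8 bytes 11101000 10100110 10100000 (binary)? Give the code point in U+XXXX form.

Leading byte 0xE8 = 11101000 matches 1110xxxx → 3-byte sequence.
Byte 1: 0xE8 = 11101000, payload 1000 (4 bits).
Byte 2: 0xA6 = 10100110 (10xxxxxx ✓), payload 100110.
Byte 3: 0xA0 = 10100000 (10xxxxxx ✓), payload 100000.
Concatenate: 1000100110100000 = 0x89A0 (16 bits → U+89A0).

U+89A0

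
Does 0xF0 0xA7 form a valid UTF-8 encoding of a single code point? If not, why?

Leading byte 0xF0 = 11110000 → 4-byte form, but only 2 bytes are present.

invalid (sequence truncated)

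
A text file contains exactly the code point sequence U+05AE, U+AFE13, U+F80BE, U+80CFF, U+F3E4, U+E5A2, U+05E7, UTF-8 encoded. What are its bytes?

U+05AE: 2-byte form → D6 AE.
U+AFE13: 4-byte form → F2 AF B8 93.
U+F80BE: 4-byte form → F3 B8 82 BE.
U+80CFF: 4-byte form → F2 80 B3 BF.
U+F3E4: 3-byte form → EF 8F A4.
U+E5A2: 3-byte form → EE 96 A2.
U+05E7: 2-byte form → D7 A7.
Concatenated (22 bytes): D6 AE F2 AF B8 93 F3 B8 82 BE F2 80 B3 BF EF 8F A4 EE 96 A2 D7 A7.

D6 AE F2 AF B8 93 F3 B8 82 BE F2 80 B3 BF EF 8F A4 EE 96 A2 D7 A7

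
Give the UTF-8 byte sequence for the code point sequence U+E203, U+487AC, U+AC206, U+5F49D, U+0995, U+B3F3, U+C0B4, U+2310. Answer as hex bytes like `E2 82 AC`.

U+E203: 3-byte form → EE 88 83.
U+487AC: 4-byte form → F1 88 9E AC.
U+AC206: 4-byte form → F2 AC 88 86.
U+5F49D: 4-byte form → F1 9F 92 9D.
U+0995: 3-byte form → E0 A6 95.
U+B3F3: 3-byte form → EB 8F B3.
U+C0B4: 3-byte form → EC 82 B4.
U+2310: 3-byte form → E2 8C 90.
Concatenated (27 bytes): EE 88 83 F1 88 9E AC F2 AC 88 86 F1 9F 92 9D E0 A6 95 EB 8F B3 EC 82 B4 E2 8C 90.

EE 88 83 F1 88 9E AC F2 AC 88 86 F1 9F 92 9D E0 A6 95 EB 8F B3 EC 82 B4 E2 8C 90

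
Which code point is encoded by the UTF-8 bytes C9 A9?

U+0269

Leading byte 0xC9 = 11001001 matches 110xxxxx → 2-byte sequence.
Byte 1: 0xC9 = 11001001, payload 01001 (5 bits).
Byte 2: 0xA9 = 10101001 (10xxxxxx ✓), payload 101001.
Concatenate: 01001101001 = 0x269 (11 bits → U+0269).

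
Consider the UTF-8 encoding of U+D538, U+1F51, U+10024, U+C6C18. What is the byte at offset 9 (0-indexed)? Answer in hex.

0xA4

U+D538 → 3-byte form ED 94 B8 at offsets 0–2.
U+1F51 → 3-byte form E1 BD 91 at offsets 3–5.
U+10024 → 4-byte form F0 90 80 A4 at offsets 6–9.
Offset 9 falls in char 3's range; it's byte 4 of F0 90 80 A4 = 0xA4.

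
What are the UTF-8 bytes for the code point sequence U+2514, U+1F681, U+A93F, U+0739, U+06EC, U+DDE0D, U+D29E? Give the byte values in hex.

U+2514: 3-byte form → E2 94 94.
U+1F681: 4-byte form → F0 9F 9A 81.
U+A93F: 3-byte form → EA A4 BF.
U+0739: 2-byte form → DC B9.
U+06EC: 2-byte form → DB AC.
U+DDE0D: 4-byte form → F3 9D B8 8D.
U+D29E: 3-byte form → ED 8A 9E.
Concatenated (21 bytes): E2 94 94 F0 9F 9A 81 EA A4 BF DC B9 DB AC F3 9D B8 8D ED 8A 9E.

E2 94 94 F0 9F 9A 81 EA A4 BF DC B9 DB AC F3 9D B8 8D ED 8A 9E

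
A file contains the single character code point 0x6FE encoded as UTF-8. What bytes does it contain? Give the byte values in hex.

DB BE

U+06FE = 0x6FE = 1790 decimal. In range U+0080–U+07FF → 2-byte form: 110xxxxx 10xxxxxx.
Binary (11 bits): 11011111110.
Split 5+6: 11011 | 111110.
Byte 1: 11011011 = 0xDB.
Byte 2: 10111110 = 0xBE.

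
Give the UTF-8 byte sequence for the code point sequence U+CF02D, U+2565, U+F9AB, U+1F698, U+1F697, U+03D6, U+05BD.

F3 8F 80 AD E2 95 A5 EF A6 AB F0 9F 9A 98 F0 9F 9A 97 CF 96 D6 BD

U+CF02D: 4-byte form → F3 8F 80 AD.
U+2565: 3-byte form → E2 95 A5.
U+F9AB: 3-byte form → EF A6 AB.
U+1F698: 4-byte form → F0 9F 9A 98.
U+1F697: 4-byte form → F0 9F 9A 97.
U+03D6: 2-byte form → CF 96.
U+05BD: 2-byte form → D6 BD.
Concatenated (22 bytes): F3 8F 80 AD E2 95 A5 EF A6 AB F0 9F 9A 98 F0 9F 9A 97 CF 96 D6 BD.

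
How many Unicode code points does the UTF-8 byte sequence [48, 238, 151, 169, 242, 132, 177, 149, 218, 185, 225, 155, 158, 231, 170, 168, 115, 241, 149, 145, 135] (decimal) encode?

8

Byte at offset 0: 0x30 = 00110000 → 1-byte char (#1). Advance 1.
Byte at offset 1: 0xEE = 11101110 → 3-byte char (#2). Advance 3.
Byte at offset 4: 0xF2 = 11110010 → 4-byte char (#3). Advance 4.
Byte at offset 8: 0xDA = 11011010 → 2-byte char (#4). Advance 2.
Byte at offset 10: 0xE1 = 11100001 → 3-byte char (#5). Advance 3.
Byte at offset 13: 0xE7 = 11100111 → 3-byte char (#6). Advance 3.
Byte at offset 16: 0x73 = 01110011 → 1-byte char (#7). Advance 1.
Byte at offset 17: 0xF1 = 11110001 → 4-byte char (#8). Advance 4.
Reached end at offset 21 after 8 code points.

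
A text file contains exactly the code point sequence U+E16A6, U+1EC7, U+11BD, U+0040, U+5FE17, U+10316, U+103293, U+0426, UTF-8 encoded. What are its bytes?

U+E16A6: 4-byte form → F3 A1 9A A6.
U+1EC7: 3-byte form → E1 BB 87.
U+11BD: 3-byte form → E1 86 BD.
U+0040: 1-byte form → 40.
U+5FE17: 4-byte form → F1 9F B8 97.
U+10316: 4-byte form → F0 90 8C 96.
U+103293: 4-byte form → F4 83 8A 93.
U+0426: 2-byte form → D0 A6.
Concatenated (25 bytes): F3 A1 9A A6 E1 BB 87 E1 86 BD 40 F1 9F B8 97 F0 90 8C 96 F4 83 8A 93 D0 A6.

F3 A1 9A A6 E1 BB 87 E1 86 BD 40 F1 9F B8 97 F0 90 8C 96 F4 83 8A 93 D0 A6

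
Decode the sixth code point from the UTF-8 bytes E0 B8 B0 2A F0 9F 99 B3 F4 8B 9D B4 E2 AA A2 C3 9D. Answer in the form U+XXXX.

U+00DD

Offset 0: leading byte 0xE0 = 11100000 → 3-byte char #1 = E0 B8 B0.
Offset 3: leading byte 0x2A = 00101010 → 1-byte char #2 = 2A.
Offset 4: leading byte 0xF0 = 11110000 → 4-byte char #3 = F0 9F 99 B3.
Offset 8: leading byte 0xF4 = 11110100 → 4-byte char #4 = F4 8B 9D B4.
Offset 12: leading byte 0xE2 = 11100010 → 3-byte char #5 = E2 AA A2.
Offset 15: leading byte 0xC3 = 11000011 → 2-byte char #6 = C3 9D.
Leading byte 0xC3 = 11000011 matches 110xxxxx → 2-byte sequence.
Byte 1: 0xC3 = 11000011, payload 00011 (5 bits).
Byte 2: 0x9D = 10011101 (10xxxxxx ✓), payload 011101.
Concatenate: 00011011101 = 0xDD (11 bits → U+00DD).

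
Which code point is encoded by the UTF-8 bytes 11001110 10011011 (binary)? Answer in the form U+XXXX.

Leading byte 0xCE = 11001110 matches 110xxxxx → 2-byte sequence.
Byte 1: 0xCE = 11001110, payload 01110 (5 bits).
Byte 2: 0x9B = 10011011 (10xxxxxx ✓), payload 011011.
Concatenate: 01110011011 = 0x39B (11 bits → U+039B).

U+039B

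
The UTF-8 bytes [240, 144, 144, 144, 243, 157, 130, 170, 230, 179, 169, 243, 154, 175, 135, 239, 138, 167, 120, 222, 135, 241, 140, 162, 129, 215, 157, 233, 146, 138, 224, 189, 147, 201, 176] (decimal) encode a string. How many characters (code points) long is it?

Byte at offset 0: 0xF0 = 11110000 → 4-byte char (#1). Advance 4.
Byte at offset 4: 0xF3 = 11110011 → 4-byte char (#2). Advance 4.
Byte at offset 8: 0xE6 = 11100110 → 3-byte char (#3). Advance 3.
Byte at offset 11: 0xF3 = 11110011 → 4-byte char (#4). Advance 4.
Byte at offset 15: 0xEF = 11101111 → 3-byte char (#5). Advance 3.
Byte at offset 18: 0x78 = 01111000 → 1-byte char (#6). Advance 1.
Byte at offset 19: 0xDE = 11011110 → 2-byte char (#7). Advance 2.
Byte at offset 21: 0xF1 = 11110001 → 4-byte char (#8). Advance 4.
Byte at offset 25: 0xD7 = 11010111 → 2-byte char (#9). Advance 2.
Byte at offset 27: 0xE9 = 11101001 → 3-byte char (#10). Advance 3.
Byte at offset 30: 0xE0 = 11100000 → 3-byte char (#11). Advance 3.
Byte at offset 33: 0xC9 = 11001001 → 2-byte char (#12). Advance 2.
Reached end at offset 35 after 12 code points.

12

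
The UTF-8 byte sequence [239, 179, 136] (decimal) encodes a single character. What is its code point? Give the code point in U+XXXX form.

Leading byte 0xEF = 11101111 matches 1110xxxx → 3-byte sequence.
Byte 1: 0xEF = 11101111, payload 1111 (4 bits).
Byte 2: 0xB3 = 10110011 (10xxxxxx ✓), payload 110011.
Byte 3: 0x88 = 10001000 (10xxxxxx ✓), payload 001000.
Concatenate: 1111110011001000 = 0xFCC8 (16 bits → U+FCC8).

U+FCC8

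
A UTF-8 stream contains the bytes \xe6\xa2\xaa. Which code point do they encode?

U+68AA

Leading byte 0xE6 = 11100110 matches 1110xxxx → 3-byte sequence.
Byte 1: 0xE6 = 11100110, payload 0110 (4 bits).
Byte 2: 0xA2 = 10100010 (10xxxxxx ✓), payload 100010.
Byte 3: 0xAA = 10101010 (10xxxxxx ✓), payload 101010.
Concatenate: 0110100010101010 = 0x68AA (16 bits → U+68AA).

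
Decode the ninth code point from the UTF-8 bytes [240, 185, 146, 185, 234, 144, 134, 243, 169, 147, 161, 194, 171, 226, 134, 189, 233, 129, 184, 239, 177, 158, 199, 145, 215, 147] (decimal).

Offset 0: leading byte 0xF0 = 11110000 → 4-byte char #1 = F0 B9 92 B9.
Offset 4: leading byte 0xEA = 11101010 → 3-byte char #2 = EA 90 86.
Offset 7: leading byte 0xF3 = 11110011 → 4-byte char #3 = F3 A9 93 A1.
Offset 11: leading byte 0xC2 = 11000010 → 2-byte char #4 = C2 AB.
Offset 13: leading byte 0xE2 = 11100010 → 3-byte char #5 = E2 86 BD.
Offset 16: leading byte 0xE9 = 11101001 → 3-byte char #6 = E9 81 B8.
Offset 19: leading byte 0xEF = 11101111 → 3-byte char #7 = EF B1 9E.
Offset 22: leading byte 0xC7 = 11000111 → 2-byte char #8 = C7 91.
Offset 24: leading byte 0xD7 = 11010111 → 2-byte char #9 = D7 93.
Leading byte 0xD7 = 11010111 matches 110xxxxx → 2-byte sequence.
Byte 1: 0xD7 = 11010111, payload 10111 (5 bits).
Byte 2: 0x93 = 10010011 (10xxxxxx ✓), payload 010011.
Concatenate: 10111010011 = 0x5D3 (11 bits → U+05D3).

U+05D3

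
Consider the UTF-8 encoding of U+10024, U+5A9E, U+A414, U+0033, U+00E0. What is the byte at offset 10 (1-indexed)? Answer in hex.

0x94

1-indexed offset 10 is 0-indexed offset 9.
U+10024 → 4-byte form F0 90 80 A4 at offsets 0–3.
U+5A9E → 3-byte form E5 AA 9E at offsets 4–6.
U+A414 → 3-byte form EA 90 94 at offsets 7–9.
Offset 9 falls in char 3's range; it's byte 3 of EA 90 94 = 0x94.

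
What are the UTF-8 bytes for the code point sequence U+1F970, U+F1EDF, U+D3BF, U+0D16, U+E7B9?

F0 9F A5 B0 F3 B1 BB 9F ED 8E BF E0 B4 96 EE 9E B9

U+1F970: 4-byte form → F0 9F A5 B0.
U+F1EDF: 4-byte form → F3 B1 BB 9F.
U+D3BF: 3-byte form → ED 8E BF.
U+0D16: 3-byte form → E0 B4 96.
U+E7B9: 3-byte form → EE 9E B9.
Concatenated (17 bytes): F0 9F A5 B0 F3 B1 BB 9F ED 8E BF E0 B4 96 EE 9E B9.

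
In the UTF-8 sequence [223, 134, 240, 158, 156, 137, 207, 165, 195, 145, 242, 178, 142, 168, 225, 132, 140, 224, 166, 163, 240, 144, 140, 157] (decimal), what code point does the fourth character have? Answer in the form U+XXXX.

U+00D1

Offset 0: leading byte 0xDF = 11011111 → 2-byte char #1 = DF 86.
Offset 2: leading byte 0xF0 = 11110000 → 4-byte char #2 = F0 9E 9C 89.
Offset 6: leading byte 0xCF = 11001111 → 2-byte char #3 = CF A5.
Offset 8: leading byte 0xC3 = 11000011 → 2-byte char #4 = C3 91.
Leading byte 0xC3 = 11000011 matches 110xxxxx → 2-byte sequence.
Byte 1: 0xC3 = 11000011, payload 00011 (5 bits).
Byte 2: 0x91 = 10010001 (10xxxxxx ✓), payload 010001.
Concatenate: 00011010001 = 0xD1 (11 bits → U+00D1).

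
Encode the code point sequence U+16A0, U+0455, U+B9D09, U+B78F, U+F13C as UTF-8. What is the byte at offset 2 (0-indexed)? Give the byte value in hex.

0xA0

U+16A0 → 3-byte form E1 9A A0 at offsets 0–2.
Offset 2 falls in char 1's range; it's byte 3 of E1 9A A0 = 0xA0.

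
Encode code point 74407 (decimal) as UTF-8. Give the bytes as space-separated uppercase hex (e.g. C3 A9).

U+122A7 = 0x122A7 = 74407 decimal. In range U+10000–U+10FFFF → 4-byte form: 11110xxx 10xxxxxx 10xxxxxx 10xxxxxx.
Binary (21 bits): 000010010001010100111.
Split 3+6+6+6: 000 | 010010 | 001010 | 100111.
Byte 1: 11110000 = 0xF0.
Byte 2: 10010010 = 0x92.
Byte 3: 10001010 = 0x8A.
Byte 4: 10100111 = 0xA7.

F0 92 8A A7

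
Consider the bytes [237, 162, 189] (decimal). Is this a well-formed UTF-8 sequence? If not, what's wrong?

Structurally a 3-byte sequence; payload = 0xD8BD.
But 0xD8BD is in U+D800–U+DFFF, the surrogate range. Surrogates are not Unicode scalar values and are forbidden in UTF-8.

invalid (encodes a surrogate (U+D800–U+DFFF))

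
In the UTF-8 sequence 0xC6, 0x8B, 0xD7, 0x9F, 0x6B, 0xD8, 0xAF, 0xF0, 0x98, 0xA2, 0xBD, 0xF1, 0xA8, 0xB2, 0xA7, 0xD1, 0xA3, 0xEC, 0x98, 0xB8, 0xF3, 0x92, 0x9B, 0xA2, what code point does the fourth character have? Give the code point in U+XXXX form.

Offset 0: leading byte 0xC6 = 11000110 → 2-byte char #1 = C6 8B.
Offset 2: leading byte 0xD7 = 11010111 → 2-byte char #2 = D7 9F.
Offset 4: leading byte 0x6B = 01101011 → 1-byte char #3 = 6B.
Offset 5: leading byte 0xD8 = 11011000 → 2-byte char #4 = D8 AF.
Leading byte 0xD8 = 11011000 matches 110xxxxx → 2-byte sequence.
Byte 1: 0xD8 = 11011000, payload 11000 (5 bits).
Byte 2: 0xAF = 10101111 (10xxxxxx ✓), payload 101111.
Concatenate: 11000101111 = 0x62F (11 bits → U+062F).

U+062F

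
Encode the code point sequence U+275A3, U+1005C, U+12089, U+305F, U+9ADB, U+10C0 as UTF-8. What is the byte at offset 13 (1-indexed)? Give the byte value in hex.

0xE3

1-indexed offset 13 is 0-indexed offset 12.
U+275A3 → 4-byte form F0 A7 96 A3 at offsets 0–3.
U+1005C → 4-byte form F0 90 81 9C at offsets 4–7.
U+12089 → 4-byte form F0 92 82 89 at offsets 8–11.
U+305F → 3-byte form E3 81 9F at offsets 12–14.
Offset 12 falls in char 4's range; it's byte 1 of E3 81 9F = 0xE3.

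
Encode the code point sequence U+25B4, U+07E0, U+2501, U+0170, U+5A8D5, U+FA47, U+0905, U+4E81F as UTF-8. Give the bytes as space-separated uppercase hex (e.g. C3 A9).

E2 96 B4 DF A0 E2 94 81 C5 B0 F1 9A A3 95 EF A9 87 E0 A4 85 F1 8E A0 9F

U+25B4: 3-byte form → E2 96 B4.
U+07E0: 2-byte form → DF A0.
U+2501: 3-byte form → E2 94 81.
U+0170: 2-byte form → C5 B0.
U+5A8D5: 4-byte form → F1 9A A3 95.
U+FA47: 3-byte form → EF A9 87.
U+0905: 3-byte form → E0 A4 85.
U+4E81F: 4-byte form → F1 8E A0 9F.
Concatenated (24 bytes): E2 96 B4 DF A0 E2 94 81 C5 B0 F1 9A A3 95 EF A9 87 E0 A4 85 F1 8E A0 9F.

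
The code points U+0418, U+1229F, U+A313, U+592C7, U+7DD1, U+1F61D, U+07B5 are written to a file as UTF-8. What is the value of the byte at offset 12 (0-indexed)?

U+0418 → 2-byte form D0 98 at offsets 0–1.
U+1229F → 4-byte form F0 92 8A 9F at offsets 2–5.
U+A313 → 3-byte form EA 8C 93 at offsets 6–8.
U+592C7 → 4-byte form F1 99 8B 87 at offsets 9–12.
Offset 12 falls in char 4's range; it's byte 4 of F1 99 8B 87 = 0x87.

0x87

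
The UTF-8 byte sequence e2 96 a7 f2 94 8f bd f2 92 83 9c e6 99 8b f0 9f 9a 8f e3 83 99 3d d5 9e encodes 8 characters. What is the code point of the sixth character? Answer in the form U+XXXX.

Offset 0: leading byte 0xE2 = 11100010 → 3-byte char #1 = E2 96 A7.
Offset 3: leading byte 0xF2 = 11110010 → 4-byte char #2 = F2 94 8F BD.
Offset 7: leading byte 0xF2 = 11110010 → 4-byte char #3 = F2 92 83 9C.
Offset 11: leading byte 0xE6 = 11100110 → 3-byte char #4 = E6 99 8B.
Offset 14: leading byte 0xF0 = 11110000 → 4-byte char #5 = F0 9F 9A 8F.
Offset 18: leading byte 0xE3 = 11100011 → 3-byte char #6 = E3 83 99.
Leading byte 0xE3 = 11100011 matches 1110xxxx → 3-byte sequence.
Byte 1: 0xE3 = 11100011, payload 0011 (4 bits).
Byte 2: 0x83 = 10000011 (10xxxxxx ✓), payload 000011.
Byte 3: 0x99 = 10011001 (10xxxxxx ✓), payload 011001.
Concatenate: 0011000011011001 = 0x30D9 (16 bits → U+30D9).

U+30D9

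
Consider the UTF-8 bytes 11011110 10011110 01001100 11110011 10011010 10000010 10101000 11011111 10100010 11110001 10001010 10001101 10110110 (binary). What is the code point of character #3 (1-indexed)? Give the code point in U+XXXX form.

U+DA0A8

Offset 0: leading byte 0xDE = 11011110 → 2-byte char #1 = DE 9E.
Offset 2: leading byte 0x4C = 01001100 → 1-byte char #2 = 4C.
Offset 3: leading byte 0xF3 = 11110011 → 4-byte char #3 = F3 9A 82 A8.
Leading byte 0xF3 = 11110011 matches 11110xxx → 4-byte sequence.
Byte 1: 0xF3 = 11110011, payload 011 (3 bits).
Byte 2: 0x9A = 10011010 (10xxxxxx ✓), payload 011010.
Byte 3: 0x82 = 10000010 (10xxxxxx ✓), payload 000010.
Byte 4: 0xA8 = 10101000 (10xxxxxx ✓), payload 101000.
Concatenate: 011011010000010101000 = 0xDA0A8 (21 bits → U+DA0A8).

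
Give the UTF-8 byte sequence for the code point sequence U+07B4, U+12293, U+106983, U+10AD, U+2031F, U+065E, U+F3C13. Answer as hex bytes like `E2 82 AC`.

U+07B4: 2-byte form → DE B4.
U+12293: 4-byte form → F0 92 8A 93.
U+106983: 4-byte form → F4 86 A6 83.
U+10AD: 3-byte form → E1 82 AD.
U+2031F: 4-byte form → F0 A0 8C 9F.
U+065E: 2-byte form → D9 9E.
U+F3C13: 4-byte form → F3 B3 B0 93.
Concatenated (23 bytes): DE B4 F0 92 8A 93 F4 86 A6 83 E1 82 AD F0 A0 8C 9F D9 9E F3 B3 B0 93.

DE B4 F0 92 8A 93 F4 86 A6 83 E1 82 AD F0 A0 8C 9F D9 9E F3 B3 B0 93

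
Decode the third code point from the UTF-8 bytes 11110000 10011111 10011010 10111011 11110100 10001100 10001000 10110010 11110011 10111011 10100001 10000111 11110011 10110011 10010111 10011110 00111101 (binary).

Offset 0: leading byte 0xF0 = 11110000 → 4-byte char #1 = F0 9F 9A BB.
Offset 4: leading byte 0xF4 = 11110100 → 4-byte char #2 = F4 8C 88 B2.
Offset 8: leading byte 0xF3 = 11110011 → 4-byte char #3 = F3 BB A1 87.
Leading byte 0xF3 = 11110011 matches 11110xxx → 4-byte sequence.
Byte 1: 0xF3 = 11110011, payload 011 (3 bits).
Byte 2: 0xBB = 10111011 (10xxxxxx ✓), payload 111011.
Byte 3: 0xA1 = 10100001 (10xxxxxx ✓), payload 100001.
Byte 4: 0x87 = 10000111 (10xxxxxx ✓), payload 000111.
Concatenate: 011111011100001000111 = 0xFB847 (21 bits → U+FB847).

U+FB847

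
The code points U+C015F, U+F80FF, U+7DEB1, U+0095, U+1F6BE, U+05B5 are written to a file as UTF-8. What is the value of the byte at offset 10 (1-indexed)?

0xBD

1-indexed offset 10 is 0-indexed offset 9.
U+C015F → 4-byte form F3 80 85 9F at offsets 0–3.
U+F80FF → 4-byte form F3 B8 83 BF at offsets 4–7.
U+7DEB1 → 4-byte form F1 BD BA B1 at offsets 8–11.
Offset 9 falls in char 3's range; it's byte 2 of F1 BD BA B1 = 0xBD.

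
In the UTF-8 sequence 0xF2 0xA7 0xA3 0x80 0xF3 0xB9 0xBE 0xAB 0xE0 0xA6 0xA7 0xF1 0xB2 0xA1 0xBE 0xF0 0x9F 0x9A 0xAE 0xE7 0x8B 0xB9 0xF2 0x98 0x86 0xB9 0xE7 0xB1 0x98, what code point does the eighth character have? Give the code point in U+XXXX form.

U+7C58

Offset 0: leading byte 0xF2 = 11110010 → 4-byte char #1 = F2 A7 A3 80.
Offset 4: leading byte 0xF3 = 11110011 → 4-byte char #2 = F3 B9 BE AB.
Offset 8: leading byte 0xE0 = 11100000 → 3-byte char #3 = E0 A6 A7.
Offset 11: leading byte 0xF1 = 11110001 → 4-byte char #4 = F1 B2 A1 BE.
Offset 15: leading byte 0xF0 = 11110000 → 4-byte char #5 = F0 9F 9A AE.
Offset 19: leading byte 0xE7 = 11100111 → 3-byte char #6 = E7 8B B9.
Offset 22: leading byte 0xF2 = 11110010 → 4-byte char #7 = F2 98 86 B9.
Offset 26: leading byte 0xE7 = 11100111 → 3-byte char #8 = E7 B1 98.
Leading byte 0xE7 = 11100111 matches 1110xxxx → 3-byte sequence.
Byte 1: 0xE7 = 11100111, payload 0111 (4 bits).
Byte 2: 0xB1 = 10110001 (10xxxxxx ✓), payload 110001.
Byte 3: 0x98 = 10011000 (10xxxxxx ✓), payload 011000.
Concatenate: 0111110001011000 = 0x7C58 (16 bits → U+7C58).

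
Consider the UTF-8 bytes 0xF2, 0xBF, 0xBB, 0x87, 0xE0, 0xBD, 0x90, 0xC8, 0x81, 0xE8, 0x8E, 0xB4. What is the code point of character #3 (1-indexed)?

Offset 0: leading byte 0xF2 = 11110010 → 4-byte char #1 = F2 BF BB 87.
Offset 4: leading byte 0xE0 = 11100000 → 3-byte char #2 = E0 BD 90.
Offset 7: leading byte 0xC8 = 11001000 → 2-byte char #3 = C8 81.
Leading byte 0xC8 = 11001000 matches 110xxxxx → 2-byte sequence.
Byte 1: 0xC8 = 11001000, payload 01000 (5 bits).
Byte 2: 0x81 = 10000001 (10xxxxxx ✓), payload 000001.
Concatenate: 01000000001 = 0x201 (11 bits → U+0201).

U+0201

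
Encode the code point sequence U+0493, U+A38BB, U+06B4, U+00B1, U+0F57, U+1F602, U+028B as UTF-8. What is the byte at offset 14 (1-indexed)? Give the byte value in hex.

0xF0

1-indexed offset 14 is 0-indexed offset 13.
U+0493 → 2-byte form D2 93 at offsets 0–1.
U+A38BB → 4-byte form F2 A3 A2 BB at offsets 2–5.
U+06B4 → 2-byte form DA B4 at offsets 6–7.
U+00B1 → 2-byte form C2 B1 at offsets 8–9.
U+0F57 → 3-byte form E0 BD 97 at offsets 10–12.
U+1F602 → 4-byte form F0 9F 98 82 at offsets 13–16.
Offset 13 falls in char 6's range; it's byte 1 of F0 9F 98 82 = 0xF0.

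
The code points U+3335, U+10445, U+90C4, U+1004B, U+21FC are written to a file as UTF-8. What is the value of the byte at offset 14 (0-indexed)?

0xE2

U+3335 → 3-byte form E3 8C B5 at offsets 0–2.
U+10445 → 4-byte form F0 90 91 85 at offsets 3–6.
U+90C4 → 3-byte form E9 83 84 at offsets 7–9.
U+1004B → 4-byte form F0 90 81 8B at offsets 10–13.
U+21FC → 3-byte form E2 87 BC at offsets 14–16.
Offset 14 falls in char 5's range; it's byte 1 of E2 87 BC = 0xE2.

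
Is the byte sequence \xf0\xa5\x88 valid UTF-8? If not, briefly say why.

Leading byte 0xF0 = 11110000 → 4-byte form, but only 3 bytes are present.

invalid (sequence truncated)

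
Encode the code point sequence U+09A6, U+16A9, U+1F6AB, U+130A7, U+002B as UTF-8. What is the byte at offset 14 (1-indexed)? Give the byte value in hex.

0xA7

1-indexed offset 14 is 0-indexed offset 13.
U+09A6 → 3-byte form E0 A6 A6 at offsets 0–2.
U+16A9 → 3-byte form E1 9A A9 at offsets 3–5.
U+1F6AB → 4-byte form F0 9F 9A AB at offsets 6–9.
U+130A7 → 4-byte form F0 93 82 A7 at offsets 10–13.
Offset 13 falls in char 4's range; it's byte 4 of F0 93 82 A7 = 0xA7.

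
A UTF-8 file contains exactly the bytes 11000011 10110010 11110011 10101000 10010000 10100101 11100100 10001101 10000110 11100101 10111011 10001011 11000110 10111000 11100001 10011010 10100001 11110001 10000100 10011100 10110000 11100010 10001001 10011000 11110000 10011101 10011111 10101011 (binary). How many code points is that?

Byte at offset 0: 0xC3 = 11000011 → 2-byte char (#1). Advance 2.
Byte at offset 2: 0xF3 = 11110011 → 4-byte char (#2). Advance 4.
Byte at offset 6: 0xE4 = 11100100 → 3-byte char (#3). Advance 3.
Byte at offset 9: 0xE5 = 11100101 → 3-byte char (#4). Advance 3.
Byte at offset 12: 0xC6 = 11000110 → 2-byte char (#5). Advance 2.
Byte at offset 14: 0xE1 = 11100001 → 3-byte char (#6). Advance 3.
Byte at offset 17: 0xF1 = 11110001 → 4-byte char (#7). Advance 4.
Byte at offset 21: 0xE2 = 11100010 → 3-byte char (#8). Advance 3.
Byte at offset 24: 0xF0 = 11110000 → 4-byte char (#9). Advance 4.
Reached end at offset 28 after 9 code points.

9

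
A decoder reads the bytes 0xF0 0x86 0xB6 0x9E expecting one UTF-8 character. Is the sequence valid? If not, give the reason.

Leading byte 0xF0 = 11110000 → 4-byte form.
Continuation bytes all match 10xxxxxx. Payload decodes to 0x6D9E.
But 0x6D9E < 0x10000, the minimum for a 4-byte sequence — this is an overlong encoding.

invalid (overlong encoding)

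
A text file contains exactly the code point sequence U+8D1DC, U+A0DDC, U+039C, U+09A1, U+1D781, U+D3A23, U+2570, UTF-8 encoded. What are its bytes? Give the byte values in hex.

F2 8D 87 9C F2 A0 B7 9C CE 9C E0 A6 A1 F0 9D 9E 81 F3 93 A8 A3 E2 95 B0

U+8D1DC: 4-byte form → F2 8D 87 9C.
U+A0DDC: 4-byte form → F2 A0 B7 9C.
U+039C: 2-byte form → CE 9C.
U+09A1: 3-byte form → E0 A6 A1.
U+1D781: 4-byte form → F0 9D 9E 81.
U+D3A23: 4-byte form → F3 93 A8 A3.
U+2570: 3-byte form → E2 95 B0.
Concatenated (24 bytes): F2 8D 87 9C F2 A0 B7 9C CE 9C E0 A6 A1 F0 9D 9E 81 F3 93 A8 A3 E2 95 B0.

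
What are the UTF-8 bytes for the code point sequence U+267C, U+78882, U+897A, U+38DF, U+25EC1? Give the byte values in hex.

E2 99 BC F1 B8 A2 82 E8 A5 BA E3 A3 9F F0 A5 BB 81

U+267C: 3-byte form → E2 99 BC.
U+78882: 4-byte form → F1 B8 A2 82.
U+897A: 3-byte form → E8 A5 BA.
U+38DF: 3-byte form → E3 A3 9F.
U+25EC1: 4-byte form → F0 A5 BB 81.
Concatenated (17 bytes): E2 99 BC F1 B8 A2 82 E8 A5 BA E3 A3 9F F0 A5 BB 81.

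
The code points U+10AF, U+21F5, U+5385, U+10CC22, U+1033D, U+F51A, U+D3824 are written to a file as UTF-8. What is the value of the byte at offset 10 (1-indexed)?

0xF4

1-indexed offset 10 is 0-indexed offset 9.
U+10AF → 3-byte form E1 82 AF at offsets 0–2.
U+21F5 → 3-byte form E2 87 B5 at offsets 3–5.
U+5385 → 3-byte form E5 8E 85 at offsets 6–8.
U+10CC22 → 4-byte form F4 8C B0 A2 at offsets 9–12.
Offset 9 falls in char 4's range; it's byte 1 of F4 8C B0 A2 = 0xF4.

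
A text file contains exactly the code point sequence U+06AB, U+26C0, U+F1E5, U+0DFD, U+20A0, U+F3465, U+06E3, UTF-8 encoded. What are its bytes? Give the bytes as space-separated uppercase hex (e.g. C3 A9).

DA AB E2 9B 80 EF 87 A5 E0 B7 BD E2 82 A0 F3 B3 91 A5 DB A3

U+06AB: 2-byte form → DA AB.
U+26C0: 3-byte form → E2 9B 80.
U+F1E5: 3-byte form → EF 87 A5.
U+0DFD: 3-byte form → E0 B7 BD.
U+20A0: 3-byte form → E2 82 A0.
U+F3465: 4-byte form → F3 B3 91 A5.
U+06E3: 2-byte form → DB A3.
Concatenated (20 bytes): DA AB E2 9B 80 EF 87 A5 E0 B7 BD E2 82 A0 F3 B3 91 A5 DB A3.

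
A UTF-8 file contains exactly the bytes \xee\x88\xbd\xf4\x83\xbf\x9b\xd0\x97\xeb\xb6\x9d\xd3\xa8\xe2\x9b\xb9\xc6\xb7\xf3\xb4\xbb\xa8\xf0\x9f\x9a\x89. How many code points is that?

Byte at offset 0: 0xEE = 11101110 → 3-byte char (#1). Advance 3.
Byte at offset 3: 0xF4 = 11110100 → 4-byte char (#2). Advance 4.
Byte at offset 7: 0xD0 = 11010000 → 2-byte char (#3). Advance 2.
Byte at offset 9: 0xEB = 11101011 → 3-byte char (#4). Advance 3.
Byte at offset 12: 0xD3 = 11010011 → 2-byte char (#5). Advance 2.
Byte at offset 14: 0xE2 = 11100010 → 3-byte char (#6). Advance 3.
Byte at offset 17: 0xC6 = 11000110 → 2-byte char (#7). Advance 2.
Byte at offset 19: 0xF3 = 11110011 → 4-byte char (#8). Advance 4.
Byte at offset 23: 0xF0 = 11110000 → 4-byte char (#9). Advance 4.
Reached end at offset 27 after 9 code points.

9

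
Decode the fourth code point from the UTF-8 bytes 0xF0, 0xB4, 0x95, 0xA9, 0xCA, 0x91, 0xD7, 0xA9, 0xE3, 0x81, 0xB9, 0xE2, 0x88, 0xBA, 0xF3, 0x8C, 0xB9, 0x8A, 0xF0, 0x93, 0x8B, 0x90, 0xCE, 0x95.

U+3079

Offset 0: leading byte 0xF0 = 11110000 → 4-byte char #1 = F0 B4 95 A9.
Offset 4: leading byte 0xCA = 11001010 → 2-byte char #2 = CA 91.
Offset 6: leading byte 0xD7 = 11010111 → 2-byte char #3 = D7 A9.
Offset 8: leading byte 0xE3 = 11100011 → 3-byte char #4 = E3 81 B9.
Leading byte 0xE3 = 11100011 matches 1110xxxx → 3-byte sequence.
Byte 1: 0xE3 = 11100011, payload 0011 (4 bits).
Byte 2: 0x81 = 10000001 (10xxxxxx ✓), payload 000001.
Byte 3: 0xB9 = 10111001 (10xxxxxx ✓), payload 111001.
Concatenate: 0011000001111001 = 0x3079 (16 bits → U+3079).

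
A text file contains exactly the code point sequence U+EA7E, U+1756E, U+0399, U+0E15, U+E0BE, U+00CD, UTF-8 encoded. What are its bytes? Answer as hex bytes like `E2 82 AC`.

U+EA7E: 3-byte form → EE A9 BE.
U+1756E: 4-byte form → F0 97 95 AE.
U+0399: 2-byte form → CE 99.
U+0E15: 3-byte form → E0 B8 95.
U+E0BE: 3-byte form → EE 82 BE.
U+00CD: 2-byte form → C3 8D.
Concatenated (17 bytes): EE A9 BE F0 97 95 AE CE 99 E0 B8 95 EE 82 BE C3 8D.

EE A9 BE F0 97 95 AE CE 99 E0 B8 95 EE 82 BE C3 8D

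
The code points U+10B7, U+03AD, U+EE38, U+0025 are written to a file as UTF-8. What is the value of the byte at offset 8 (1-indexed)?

0xB8

1-indexed offset 8 is 0-indexed offset 7.
U+10B7 → 3-byte form E1 82 B7 at offsets 0–2.
U+03AD → 2-byte form CE AD at offsets 3–4.
U+EE38 → 3-byte form EE B8 B8 at offsets 5–7.
Offset 7 falls in char 3's range; it's byte 3 of EE B8 B8 = 0xB8.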